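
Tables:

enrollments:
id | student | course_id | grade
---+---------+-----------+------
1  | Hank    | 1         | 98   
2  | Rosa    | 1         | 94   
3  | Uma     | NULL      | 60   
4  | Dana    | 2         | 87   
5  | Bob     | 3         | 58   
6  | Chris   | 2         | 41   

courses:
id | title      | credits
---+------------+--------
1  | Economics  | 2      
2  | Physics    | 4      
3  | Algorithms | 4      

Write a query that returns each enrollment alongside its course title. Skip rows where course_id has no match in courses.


INNER JOIN keeps only enrollments rows whose course_id matches an id in courses. Walk through each enrollment:
  - enrollment 1 (Hank): course_id=1 -> matches Economics
  - enrollment 2 (Rosa): course_id=1 -> matches Economics
  - enrollment 3 (Uma): course_id=NULL, no match -> dropped
  - enrollment 4 (Dana): course_id=2 -> matches Physics
  - enrollment 5 (Bob): course_id=3 -> matches Algorithms
  - enrollment 6 (Chris): course_id=2 -> matches Physics
So 1 of 6 rows is dropped.

SQL:
SELECT a.student, b.title AS course
FROM enrollments a
INNER JOIN courses b ON a.course_id = b.id

Result:
student | course    
--------+-----------
Hank    | Economics 
Rosa    | Economics 
Dana    | Physics   
Bob     | Algorithms
Chris   | Physics   


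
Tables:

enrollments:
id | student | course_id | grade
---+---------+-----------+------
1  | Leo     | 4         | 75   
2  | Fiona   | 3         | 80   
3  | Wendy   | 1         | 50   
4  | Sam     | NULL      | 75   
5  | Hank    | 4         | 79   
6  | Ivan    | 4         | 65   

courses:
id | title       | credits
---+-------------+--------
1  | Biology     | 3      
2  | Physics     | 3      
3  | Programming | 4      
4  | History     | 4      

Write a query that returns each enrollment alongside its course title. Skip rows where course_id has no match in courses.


INNER JOIN keeps only enrollments rows whose course_id matches an id in courses. Walk through each enrollment:
  - enrollment 1 (Leo): course_id=4 -> matches History
  - enrollment 2 (Fiona): course_id=3 -> matches Programming
  - enrollment 3 (Wendy): course_id=1 -> matches Biology
  - enrollment 4 (Sam): course_id=NULL, no match -> dropped
  - enrollment 5 (Hank): course_id=4 -> matches History
  - enrollment 6 (Ivan): course_id=4 -> matches History
So 1 of 6 rows is dropped.

SQL:
SELECT a.student, b.title AS course
FROM enrollments a
INNER JOIN courses b ON a.course_id = b.id

Result:
student | course     
--------+------------
Leo     | History    
Fiona   | Programming
Wendy   | Biology    
Hank    | History    
Ivan    | History    


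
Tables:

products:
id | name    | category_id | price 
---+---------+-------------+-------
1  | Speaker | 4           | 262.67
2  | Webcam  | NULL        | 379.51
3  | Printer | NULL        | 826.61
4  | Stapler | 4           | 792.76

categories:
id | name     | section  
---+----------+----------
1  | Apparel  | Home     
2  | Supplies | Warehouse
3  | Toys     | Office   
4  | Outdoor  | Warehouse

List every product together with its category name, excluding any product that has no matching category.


INNER JOIN keeps only products rows whose category_id matches an id in categories. Walk through each product:
  - product 1 (Speaker): category_id=4 -> matches Outdoor
  - product 2 (Webcam): category_id=NULL, no match -> dropped
  - product 3 (Printer): category_id=NULL, no match -> dropped
  - product 4 (Stapler): category_id=4 -> matches Outdoor
So 2 of 4 rows are dropped.

SQL:
SELECT a.name, b.name AS category
FROM products a
INNER JOIN categories b ON a.category_id = b.id

Result:
name    | category
--------+---------
Speaker | Outdoor 
Stapler | Outdoor 


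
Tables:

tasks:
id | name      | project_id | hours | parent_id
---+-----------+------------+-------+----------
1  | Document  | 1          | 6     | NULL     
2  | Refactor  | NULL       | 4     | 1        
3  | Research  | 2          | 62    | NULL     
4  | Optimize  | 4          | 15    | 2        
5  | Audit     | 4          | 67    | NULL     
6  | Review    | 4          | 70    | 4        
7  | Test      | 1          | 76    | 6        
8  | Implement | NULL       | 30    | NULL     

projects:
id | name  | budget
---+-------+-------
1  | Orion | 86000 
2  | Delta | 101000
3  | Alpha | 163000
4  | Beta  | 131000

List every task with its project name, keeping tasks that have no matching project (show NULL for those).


LEFT JOIN keeps every row from tasks (the left table); where project_id has no match in projects, the project columns become NULL. Walk through each task:
  - task 1 (Document): project_id=1 -> matches Orion
  - task 2 (Refactor): project_id=NULL, no match -> kept with NULL
  - task 3 (Research): project_id=2 -> matches Delta
  - task 4 (Optimize): project_id=4 -> matches Beta
  - task 5 (Audit): project_id=4 -> matches Beta
  - task 6 (Review): project_id=4 -> matches Beta
  - task 7 (Test): project_id=1 -> matches Orion
  - task 8 (Implement): project_id=NULL, no match -> kept with NULL
All 8 rows appear; 2 have NULL project.

SQL:
SELECT a.name, b.name AS project
FROM tasks a
LEFT JOIN projects b ON a.project_id = b.id

Result:
name      | project
----------+--------
Document  | Orion  
Refactor  | NULL   
Research  | Delta  
Optimize  | Beta   
Audit     | Beta   
Review    | Beta   
Test      | Orion  
Implement | NULL   


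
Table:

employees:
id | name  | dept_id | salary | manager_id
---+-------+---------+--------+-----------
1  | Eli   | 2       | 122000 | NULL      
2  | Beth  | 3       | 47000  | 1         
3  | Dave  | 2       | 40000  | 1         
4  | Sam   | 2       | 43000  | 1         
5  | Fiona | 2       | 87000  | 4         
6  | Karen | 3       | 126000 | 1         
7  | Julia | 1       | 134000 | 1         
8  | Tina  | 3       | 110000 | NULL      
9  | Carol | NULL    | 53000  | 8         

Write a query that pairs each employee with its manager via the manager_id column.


This is a self-join: employees is joined to a second copy of itself, matching each row's manager_id to another row's id. Use LEFT JOIN so rows with manager_id=NULL are kept.
  - employee 1 (Eli): manager_id=NULL -> NULL
  - employee 2 (Beth): manager_id=1 -> Eli
  - employee 3 (Dave): manager_id=1 -> Eli
  - employee 4 (Sam): manager_id=1 -> Eli
  - employee 5 (Fiona): manager_id=4 -> Sam
  - employee 6 (Karen): manager_id=1 -> Eli
  - employee 7 (Julia): manager_id=1 -> Eli
  - employee 8 (Tina): manager_id=NULL -> NULL
  - employee 9 (Carol): manager_id=8 -> Tina

SQL:
SELECT a.name AS item, b.name AS manager
FROM employees a
LEFT JOIN employees b ON a.manager_id = b.id

Result:
item  | manager
------+--------
Eli   | NULL   
Beth  | Eli    
Dave  | Eli    
Sam   | Eli    
Fiona | Sam    
Karen | Eli    
Julia | Eli    
Tina  | NULL   
Carol | Tina   


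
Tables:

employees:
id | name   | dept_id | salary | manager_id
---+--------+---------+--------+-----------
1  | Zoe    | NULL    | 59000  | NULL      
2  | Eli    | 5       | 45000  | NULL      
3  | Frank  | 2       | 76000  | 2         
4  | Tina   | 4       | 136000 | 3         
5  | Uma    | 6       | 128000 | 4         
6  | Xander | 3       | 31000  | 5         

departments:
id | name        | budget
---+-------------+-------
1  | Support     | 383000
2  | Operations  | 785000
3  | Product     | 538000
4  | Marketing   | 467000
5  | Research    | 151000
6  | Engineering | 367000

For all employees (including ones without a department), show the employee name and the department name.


LEFT JOIN keeps every row from employees (the left table); where dept_id has no match in departments, the department columns become NULL. Walk through each employee:
  - employee 1 (Zoe): dept_id=NULL, no match -> kept with NULL
  - employee 2 (Eli): dept_id=5 -> matches Research
  - employee 3 (Frank): dept_id=2 -> matches Operations
  - employee 4 (Tina): dept_id=4 -> matches Marketing
  - employee 5 (Uma): dept_id=6 -> matches Engineering
  - employee 6 (Xander): dept_id=3 -> matches Product
All 6 rows appear; 1 has NULL department.

SQL:
SELECT a.name, b.name AS department
FROM employees a
LEFT JOIN departments b ON a.dept_id = b.id

Result:
name   | department 
-------+------------
Zoe    | NULL       
Eli    | Research   
Frank  | Operations 
Tina   | Marketing  
Uma    | Engineering
Xander | Product    


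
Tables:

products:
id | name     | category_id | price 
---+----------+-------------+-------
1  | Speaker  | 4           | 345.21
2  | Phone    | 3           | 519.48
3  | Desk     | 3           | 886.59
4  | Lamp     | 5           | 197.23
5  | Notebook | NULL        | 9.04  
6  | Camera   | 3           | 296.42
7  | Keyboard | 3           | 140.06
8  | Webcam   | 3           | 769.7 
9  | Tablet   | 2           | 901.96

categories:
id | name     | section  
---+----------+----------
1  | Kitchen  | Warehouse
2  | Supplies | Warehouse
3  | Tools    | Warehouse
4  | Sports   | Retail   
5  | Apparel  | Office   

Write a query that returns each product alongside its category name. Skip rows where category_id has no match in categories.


INNER JOIN keeps only products rows whose category_id matches an id in categories. Walk through each product:
  - product 1 (Speaker): category_id=4 -> matches Sports
  - product 2 (Phone): category_id=3 -> matches Tools
  - product 3 (Desk): category_id=3 -> matches Tools
  - product 4 (Lamp): category_id=5 -> matches Apparel
  - product 5 (Notebook): category_id=NULL, no match -> dropped
  - product 6 (Camera): category_id=3 -> matches Tools
  - product 7 (Keyboard): category_id=3 -> matches Tools
  - product 8 (Webcam): category_id=3 -> matches Tools
  - product 9 (Tablet): category_id=2 -> matches Supplies
So 1 of 9 rows is dropped.

SQL:
SELECT a.name, b.name AS category
FROM products a
INNER JOIN categories b ON a.category_id = b.id

Result:
name     | category
---------+---------
Speaker  | Sports  
Phone    | Tools   
Desk     | Tools   
Lamp     | Apparel 
Camera   | Tools   
Keyboard | Tools   
Webcam   | Tools   
Tablet   | Supplies


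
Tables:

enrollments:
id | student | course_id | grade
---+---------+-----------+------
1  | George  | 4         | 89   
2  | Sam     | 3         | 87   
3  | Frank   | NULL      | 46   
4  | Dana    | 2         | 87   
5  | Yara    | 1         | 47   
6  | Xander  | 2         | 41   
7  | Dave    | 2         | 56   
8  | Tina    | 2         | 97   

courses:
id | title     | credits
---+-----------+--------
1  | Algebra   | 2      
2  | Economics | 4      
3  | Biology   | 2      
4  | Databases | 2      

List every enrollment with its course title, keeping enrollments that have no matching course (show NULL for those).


LEFT JOIN keeps every row from enrollments (the left table); where course_id has no match in courses, the course columns become NULL. Walk through each enrollment:
  - enrollment 1 (George): course_id=4 -> matches Databases
  - enrollment 2 (Sam): course_id=3 -> matches Biology
  - enrollment 3 (Frank): course_id=NULL, no match -> kept with NULL
  - enrollment 4 (Dana): course_id=2 -> matches Economics
  - enrollment 5 (Yara): course_id=1 -> matches Algebra
  - enrollment 6 (Xander): course_id=2 -> matches Economics
  - enrollment 7 (Dave): course_id=2 -> matches Economics
  - enrollment 8 (Tina): course_id=2 -> matches Economics
All 8 rows appear; 1 has NULL course.

SQL:
SELECT a.student, b.title AS course
FROM enrollments a
LEFT JOIN courses b ON a.course_id = b.id

Result:
student | course   
--------+----------
George  | Databases
Sam     | Biology  
Frank   | NULL     
Dana    | Economics
Yara    | Algebra  
Xander  | Economics
Dave    | Economics
Tina    | Economics


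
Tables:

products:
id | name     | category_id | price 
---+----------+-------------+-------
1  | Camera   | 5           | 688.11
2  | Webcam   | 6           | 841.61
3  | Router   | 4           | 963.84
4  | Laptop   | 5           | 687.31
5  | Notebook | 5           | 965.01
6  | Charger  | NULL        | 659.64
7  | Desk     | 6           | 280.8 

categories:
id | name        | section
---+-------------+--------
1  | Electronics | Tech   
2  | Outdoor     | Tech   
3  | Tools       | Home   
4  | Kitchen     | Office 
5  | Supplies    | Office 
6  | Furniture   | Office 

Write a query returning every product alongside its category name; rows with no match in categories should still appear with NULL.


LEFT JOIN keeps every row from products (the left table); where category_id has no match in categories, the category columns become NULL. Walk through each product:
  - product 1 (Camera): category_id=5 -> matches Supplies
  - product 2 (Webcam): category_id=6 -> matches Furniture
  - product 3 (Router): category_id=4 -> matches Kitchen
  - product 4 (Laptop): category_id=5 -> matches Supplies
  - product 5 (Notebook): category_id=5 -> matches Supplies
  - product 6 (Charger): category_id=NULL, no match -> kept with NULL
  - product 7 (Desk): category_id=6 -> matches Furniture
All 7 rows appear; 1 has NULL category.

SQL:
SELECT a.name, b.name AS category
FROM products a
LEFT JOIN categories b ON a.category_id = b.id

Result:
name     | category 
---------+----------
Camera   | Supplies 
Webcam   | Furniture
Router   | Kitchen  
Laptop   | Supplies 
Notebook | Supplies 
Charger  | NULL     
Desk     | Furniture


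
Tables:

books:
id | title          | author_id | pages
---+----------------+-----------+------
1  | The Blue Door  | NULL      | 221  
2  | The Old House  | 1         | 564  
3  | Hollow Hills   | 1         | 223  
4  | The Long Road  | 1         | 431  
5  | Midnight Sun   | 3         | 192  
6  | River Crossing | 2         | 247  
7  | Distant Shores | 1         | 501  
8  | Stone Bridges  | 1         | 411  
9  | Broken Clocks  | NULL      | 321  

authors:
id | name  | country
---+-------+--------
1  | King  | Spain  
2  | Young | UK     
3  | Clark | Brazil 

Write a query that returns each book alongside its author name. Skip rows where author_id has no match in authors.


INNER JOIN keeps only books rows whose author_id matches an id in authors. Walk through each book:
  - book 1 (The Blue Door): author_id=NULL, no match -> dropped
  - book 2 (The Old House): author_id=1 -> matches King
  - book 3 (Hollow Hills): author_id=1 -> matches King
  - book 4 (The Long Road): author_id=1 -> matches King
  - book 5 (Midnight Sun): author_id=3 -> matches Clark
  - book 6 (River Crossing): author_id=2 -> matches Young
  - book 7 (Distant Shores): author_id=1 -> matches King
  - book 8 (Stone Bridges): author_id=1 -> matches King
  - book 9 (Broken Clocks): author_id=NULL, no match -> dropped
So 2 of 9 rows are dropped.

SQL:
SELECT a.title, b.name AS author
FROM books a
INNER JOIN authors b ON a.author_id = b.id

Result:
title          | author
---------------+-------
The Old House  | King  
Hollow Hills   | King  
The Long Road  | King  
Midnight Sun   | Clark 
River Crossing | Young 
Distant Shores | King  
Stone Bridges  | King  


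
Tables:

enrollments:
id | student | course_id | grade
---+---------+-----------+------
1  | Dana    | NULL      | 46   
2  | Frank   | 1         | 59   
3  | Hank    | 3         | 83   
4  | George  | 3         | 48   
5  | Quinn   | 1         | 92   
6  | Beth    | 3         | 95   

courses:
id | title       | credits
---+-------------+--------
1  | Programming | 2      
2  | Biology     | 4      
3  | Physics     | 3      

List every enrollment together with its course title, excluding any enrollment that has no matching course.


INNER JOIN keeps only enrollments rows whose course_id matches an id in courses. Walk through each enrollment:
  - enrollment 1 (Dana): course_id=NULL, no match -> dropped
  - enrollment 2 (Frank): course_id=1 -> matches Programming
  - enrollment 3 (Hank): course_id=3 -> matches Physics
  - enrollment 4 (George): course_id=3 -> matches Physics
  - enrollment 5 (Quinn): course_id=1 -> matches Programming
  - enrollment 6 (Beth): course_id=3 -> matches Physics
So 1 of 6 rows is dropped.

SQL:
SELECT a.student, b.title AS course
FROM enrollments a
INNER JOIN courses b ON a.course_id = b.id

Result:
student | course     
--------+------------
Frank   | Programming
Hank    | Physics    
George  | Physics    
Quinn   | Programming
Beth    | Physics    


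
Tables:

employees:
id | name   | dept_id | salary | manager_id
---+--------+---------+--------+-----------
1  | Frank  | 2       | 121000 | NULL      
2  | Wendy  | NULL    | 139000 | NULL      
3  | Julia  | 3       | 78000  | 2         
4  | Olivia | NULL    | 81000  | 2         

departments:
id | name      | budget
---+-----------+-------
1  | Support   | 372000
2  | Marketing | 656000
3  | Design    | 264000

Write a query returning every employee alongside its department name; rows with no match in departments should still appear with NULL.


LEFT JOIN keeps every row from employees (the left table); where dept_id has no match in departments, the department columns become NULL. Walk through each employee:
  - employee 1 (Frank): dept_id=2 -> matches Marketing
  - employee 2 (Wendy): dept_id=NULL, no match -> kept with NULL
  - employee 3 (Julia): dept_id=3 -> matches Design
  - employee 4 (Olivia): dept_id=NULL, no match -> kept with NULL
All 4 rows appear; 2 have NULL department.

SQL:
SELECT a.name, b.name AS department
FROM employees a
LEFT JOIN departments b ON a.dept_id = b.id

Result:
name   | department
-------+-----------
Frank  | Marketing 
Wendy  | NULL      
Julia  | Design    
Olivia | NULL      


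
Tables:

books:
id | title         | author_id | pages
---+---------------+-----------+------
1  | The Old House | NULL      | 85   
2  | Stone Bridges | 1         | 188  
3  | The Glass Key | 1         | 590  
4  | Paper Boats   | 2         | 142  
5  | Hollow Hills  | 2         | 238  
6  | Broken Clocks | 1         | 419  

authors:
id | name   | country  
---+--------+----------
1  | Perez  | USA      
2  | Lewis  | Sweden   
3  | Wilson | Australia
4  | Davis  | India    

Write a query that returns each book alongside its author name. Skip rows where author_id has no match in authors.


INNER JOIN keeps only books rows whose author_id matches an id in authors. Walk through each book:
  - book 1 (The Old House): author_id=NULL, no match -> dropped
  - book 2 (Stone Bridges): author_id=1 -> matches Perez
  - book 3 (The Glass Key): author_id=1 -> matches Perez
  - book 4 (Paper Boats): author_id=2 -> matches Lewis
  - book 5 (Hollow Hills): author_id=2 -> matches Lewis
  - book 6 (Broken Clocks): author_id=1 -> matches Perez
So 1 of 6 rows is dropped.

SQL:
SELECT a.title, b.name AS author
FROM books a
INNER JOIN authors b ON a.author_id = b.id

Result:
title         | author
--------------+-------
Stone Bridges | Perez 
The Glass Key | Perez 
Paper Boats   | Lewis 
Hollow Hills  | Lewis 
Broken Clocks | Perez 


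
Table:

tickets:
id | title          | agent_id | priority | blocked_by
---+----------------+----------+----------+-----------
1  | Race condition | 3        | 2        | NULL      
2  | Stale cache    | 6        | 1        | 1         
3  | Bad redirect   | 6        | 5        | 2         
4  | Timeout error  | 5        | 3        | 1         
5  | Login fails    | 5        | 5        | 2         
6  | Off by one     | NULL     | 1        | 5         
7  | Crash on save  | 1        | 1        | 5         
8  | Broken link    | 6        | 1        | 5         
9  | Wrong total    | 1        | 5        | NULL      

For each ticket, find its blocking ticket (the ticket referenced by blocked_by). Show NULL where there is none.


This is a self-join: tickets is joined to a second copy of itself, matching each row's blocked_by to another row's id. Use LEFT JOIN so rows with blocked_by=NULL are kept.
  - ticket 1 (Race condition): blocked_by=NULL -> NULL
  - ticket 2 (Stale cache): blocked_by=1 -> Race condition
  - ticket 3 (Bad redirect): blocked_by=2 -> Stale cache
  - ticket 4 (Timeout error): blocked_by=1 -> Race condition
  - ticket 5 (Login fails): blocked_by=2 -> Stale cache
  - ticket 6 (Off by one): blocked_by=5 -> Login fails
  - ticket 7 (Crash on save): blocked_by=5 -> Login fails
  - ticket 8 (Broken link): blocked_by=5 -> Login fails
  - ticket 9 (Wrong total): blocked_by=NULL -> NULL

SQL:
SELECT a.title AS item, b.title AS blocked_by
FROM tickets a
LEFT JOIN tickets b ON a.blocked_by = b.id

Result:
item           | blocked_by    
---------------+---------------
Race condition | NULL          
Stale cache    | Race condition
Bad redirect   | Stale cache   
Timeout error  | Race condition
Login fails    | Stale cache   
Off by one     | Login fails   
Crash on save  | Login fails   
Broken link    | Login fails   
Wrong total    | NULL          


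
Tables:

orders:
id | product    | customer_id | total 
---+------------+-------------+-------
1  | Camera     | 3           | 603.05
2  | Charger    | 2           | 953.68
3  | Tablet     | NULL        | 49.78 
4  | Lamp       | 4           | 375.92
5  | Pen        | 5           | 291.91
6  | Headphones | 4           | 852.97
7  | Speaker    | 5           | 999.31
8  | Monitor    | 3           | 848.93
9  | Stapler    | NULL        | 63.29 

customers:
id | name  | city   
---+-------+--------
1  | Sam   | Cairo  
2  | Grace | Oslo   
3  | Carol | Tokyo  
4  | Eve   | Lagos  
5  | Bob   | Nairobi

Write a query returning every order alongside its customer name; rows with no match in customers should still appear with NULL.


LEFT JOIN keeps every row from orders (the left table); where customer_id has no match in customers, the customer columns become NULL. Walk through each order:
  - order 1 (Camera): customer_id=3 -> matches Carol
  - order 2 (Charger): customer_id=2 -> matches Grace
  - order 3 (Tablet): customer_id=NULL, no match -> kept with NULL
  - order 4 (Lamp): customer_id=4 -> matches Eve
  - order 5 (Pen): customer_id=5 -> matches Bob
  - order 6 (Headphones): customer_id=4 -> matches Eve
  - order 7 (Speaker): customer_id=5 -> matches Bob
  - order 8 (Monitor): customer_id=3 -> matches Carol
  - order 9 (Stapler): customer_id=NULL, no match -> kept with NULL
All 9 rows appear; 2 have NULL customer.

SQL:
SELECT a.product, b.name AS customer
FROM orders a
LEFT JOIN customers b ON a.customer_id = b.id

Result:
product    | customer
-----------+---------
Camera     | Carol   
Charger    | Grace   
Tablet     | NULL    
Lamp       | Eve     
Pen        | Bob     
Headphones | Eve     
Speaker    | Bob     
Monitor    | Carol   
Stapler    | NULL    


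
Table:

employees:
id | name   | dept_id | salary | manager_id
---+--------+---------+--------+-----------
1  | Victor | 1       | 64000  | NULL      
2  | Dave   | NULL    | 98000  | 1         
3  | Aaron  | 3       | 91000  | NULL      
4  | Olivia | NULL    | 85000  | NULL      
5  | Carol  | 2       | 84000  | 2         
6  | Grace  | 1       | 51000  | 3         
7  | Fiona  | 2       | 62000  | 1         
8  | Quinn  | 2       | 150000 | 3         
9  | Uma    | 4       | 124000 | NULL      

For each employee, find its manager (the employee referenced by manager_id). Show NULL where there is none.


This is a self-join: employees is joined to a second copy of itself, matching each row's manager_id to another row's id. Use LEFT JOIN so rows with manager_id=NULL are kept.
  - employee 1 (Victor): manager_id=NULL -> NULL
  - employee 2 (Dave): manager_id=1 -> Victor
  - employee 3 (Aaron): manager_id=NULL -> NULL
  - employee 4 (Olivia): manager_id=NULL -> NULL
  - employee 5 (Carol): manager_id=2 -> Dave
  - employee 6 (Grace): manager_id=3 -> Aaron
  - employee 7 (Fiona): manager_id=1 -> Victor
  - employee 8 (Quinn): manager_id=3 -> Aaron
  - employee 9 (Uma): manager_id=NULL -> NULL

SQL:
SELECT a.name AS item, b.name AS manager
FROM employees a
LEFT JOIN employees b ON a.manager_id = b.id

Result:
item   | manager
-------+--------
Victor | NULL   
Dave   | Victor 
Aaron  | NULL   
Olivia | NULL   
Carol  | Dave   
Grace  | Aaron  
Fiona  | Victor 
Quinn  | Aaron  
Uma    | NULL   


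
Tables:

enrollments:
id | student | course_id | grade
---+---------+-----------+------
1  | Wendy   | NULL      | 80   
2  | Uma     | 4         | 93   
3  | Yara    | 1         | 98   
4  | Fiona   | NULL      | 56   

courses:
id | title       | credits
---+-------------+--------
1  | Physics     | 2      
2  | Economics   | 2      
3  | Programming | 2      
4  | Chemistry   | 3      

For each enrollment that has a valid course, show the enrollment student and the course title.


INNER JOIN keeps only enrollments rows whose course_id matches an id in courses. Walk through each enrollment:
  - enrollment 1 (Wendy): course_id=NULL, no match -> dropped
  - enrollment 2 (Uma): course_id=4 -> matches Chemistry
  - enrollment 3 (Yara): course_id=1 -> matches Physics
  - enrollment 4 (Fiona): course_id=NULL, no match -> dropped
So 2 of 4 rows are dropped.

SQL:
SELECT a.student, b.title AS course
FROM enrollments a
INNER JOIN courses b ON a.course_id = b.id

Result:
student | course   
--------+----------
Uma     | Chemistry
Yara    | Physics  


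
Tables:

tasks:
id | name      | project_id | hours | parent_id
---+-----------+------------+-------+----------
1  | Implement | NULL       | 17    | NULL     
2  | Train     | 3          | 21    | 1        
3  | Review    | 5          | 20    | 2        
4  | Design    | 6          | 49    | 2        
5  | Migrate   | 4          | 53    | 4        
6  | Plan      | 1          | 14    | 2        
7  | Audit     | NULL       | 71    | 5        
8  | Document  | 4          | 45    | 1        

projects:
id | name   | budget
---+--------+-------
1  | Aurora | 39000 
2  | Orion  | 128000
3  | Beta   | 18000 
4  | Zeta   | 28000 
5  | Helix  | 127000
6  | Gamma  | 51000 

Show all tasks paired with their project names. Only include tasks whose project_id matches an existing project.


INNER JOIN keeps only tasks rows whose project_id matches an id in projects. Walk through each task:
  - task 1 (Implement): project_id=NULL, no match -> dropped
  - task 2 (Train): project_id=3 -> matches Beta
  - task 3 (Review): project_id=5 -> matches Helix
  - task 4 (Design): project_id=6 -> matches Gamma
  - task 5 (Migrate): project_id=4 -> matches Zeta
  - task 6 (Plan): project_id=1 -> matches Aurora
  - task 7 (Audit): project_id=NULL, no match -> dropped
  - task 8 (Document): project_id=4 -> matches Zeta
So 2 of 8 rows are dropped.

SQL:
SELECT a.name, b.name AS project
FROM tasks a
INNER JOIN projects b ON a.project_id = b.id

Result:
name     | project
---------+--------
Train    | Beta   
Review   | Helix  
Design   | Gamma  
Migrate  | Zeta   
Plan     | Aurora 
Document | Zeta   


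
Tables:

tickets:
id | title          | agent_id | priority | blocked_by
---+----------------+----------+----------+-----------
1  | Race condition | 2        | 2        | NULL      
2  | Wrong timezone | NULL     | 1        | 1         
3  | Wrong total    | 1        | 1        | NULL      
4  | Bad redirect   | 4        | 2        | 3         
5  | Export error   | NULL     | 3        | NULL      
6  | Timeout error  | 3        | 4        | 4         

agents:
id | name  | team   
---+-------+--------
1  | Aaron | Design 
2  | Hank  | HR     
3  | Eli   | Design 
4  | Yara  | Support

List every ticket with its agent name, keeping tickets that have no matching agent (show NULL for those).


LEFT JOIN keeps every row from tickets (the left table); where agent_id has no match in agents, the agent columns become NULL. Walk through each ticket:
  - ticket 1 (Race condition): agent_id=2 -> matches Hank
  - ticket 2 (Wrong timezone): agent_id=NULL, no match -> kept with NULL
  - ticket 3 (Wrong total): agent_id=1 -> matches Aaron
  - ticket 4 (Bad redirect): agent_id=4 -> matches Yara
  - ticket 5 (Export error): agent_id=NULL, no match -> kept with NULL
  - ticket 6 (Timeout error): agent_id=3 -> matches Eli
All 6 rows appear; 2 have NULL agent.

SQL:
SELECT a.title, b.name AS agent
FROM tickets a
LEFT JOIN agents b ON a.agent_id = b.id

Result:
title          | agent
---------------+------
Race condition | Hank 
Wrong timezone | NULL 
Wrong total    | Aaron
Bad redirect   | Yara 
Export error   | NULL 
Timeout error  | Eli  


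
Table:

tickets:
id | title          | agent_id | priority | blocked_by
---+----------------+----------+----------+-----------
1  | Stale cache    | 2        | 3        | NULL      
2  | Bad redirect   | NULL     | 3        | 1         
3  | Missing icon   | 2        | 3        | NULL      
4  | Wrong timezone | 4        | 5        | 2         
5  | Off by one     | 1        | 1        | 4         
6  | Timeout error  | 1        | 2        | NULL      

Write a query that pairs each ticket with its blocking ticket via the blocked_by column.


This is a self-join: tickets is joined to a second copy of itself, matching each row's blocked_by to another row's id. Use LEFT JOIN so rows with blocked_by=NULL are kept.
  - ticket 1 (Stale cache): blocked_by=NULL -> NULL
  - ticket 2 (Bad redirect): blocked_by=1 -> Stale cache
  - ticket 3 (Missing icon): blocked_by=NULL -> NULL
  - ticket 4 (Wrong timezone): blocked_by=2 -> Bad redirect
  - ticket 5 (Off by one): blocked_by=4 -> Wrong timezone
  - ticket 6 (Timeout error): blocked_by=NULL -> NULL

SQL:
SELECT a.title AS item, b.title AS blocked_by
FROM tickets a
LEFT JOIN tickets b ON a.blocked_by = b.id

Result:
item           | blocked_by    
---------------+---------------
Stale cache    | NULL          
Bad redirect   | Stale cache   
Missing icon   | NULL          
Wrong timezone | Bad redirect  
Off by one     | Wrong timezone
Timeout error  | NULL          


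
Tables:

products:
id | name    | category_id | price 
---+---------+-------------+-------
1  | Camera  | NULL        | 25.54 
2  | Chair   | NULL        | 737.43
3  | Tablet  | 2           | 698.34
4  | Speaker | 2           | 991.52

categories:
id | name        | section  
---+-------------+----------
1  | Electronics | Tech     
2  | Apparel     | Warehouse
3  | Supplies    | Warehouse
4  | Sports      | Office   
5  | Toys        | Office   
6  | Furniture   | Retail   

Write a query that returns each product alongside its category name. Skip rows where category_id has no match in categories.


INNER JOIN keeps only products rows whose category_id matches an id in categories. Walk through each product:
  - product 1 (Camera): category_id=NULL, no match -> dropped
  - product 2 (Chair): category_id=NULL, no match -> dropped
  - product 3 (Tablet): category_id=2 -> matches Apparel
  - product 4 (Speaker): category_id=2 -> matches Apparel
So 2 of 4 rows are dropped.

SQL:
SELECT a.name, b.name AS category
FROM products a
INNER JOIN categories b ON a.category_id = b.id

Result:
name    | category
--------+---------
Tablet  | Apparel 
Speaker | Apparel 


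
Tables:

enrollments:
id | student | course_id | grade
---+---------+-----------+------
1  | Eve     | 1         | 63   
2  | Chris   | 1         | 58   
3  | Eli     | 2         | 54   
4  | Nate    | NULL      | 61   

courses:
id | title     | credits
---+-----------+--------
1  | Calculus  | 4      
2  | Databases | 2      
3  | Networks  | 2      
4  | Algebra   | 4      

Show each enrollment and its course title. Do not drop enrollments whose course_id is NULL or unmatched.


LEFT JOIN keeps every row from enrollments (the left table); where course_id has no match in courses, the course columns become NULL. Walk through each enrollment:
  - enrollment 1 (Eve): course_id=1 -> matches Calculus
  - enrollment 2 (Chris): course_id=1 -> matches Calculus
  - enrollment 3 (Eli): course_id=2 -> matches Databases
  - enrollment 4 (Nate): course_id=NULL, no match -> kept with NULL
All 4 rows appear; 1 has NULL course.

SQL:
SELECT a.student, b.title AS course
FROM enrollments a
LEFT JOIN courses b ON a.course_id = b.id

Result:
student | course   
--------+----------
Eve     | Calculus 
Chris   | Calculus 
Eli     | Databases
Nate    | NULL     


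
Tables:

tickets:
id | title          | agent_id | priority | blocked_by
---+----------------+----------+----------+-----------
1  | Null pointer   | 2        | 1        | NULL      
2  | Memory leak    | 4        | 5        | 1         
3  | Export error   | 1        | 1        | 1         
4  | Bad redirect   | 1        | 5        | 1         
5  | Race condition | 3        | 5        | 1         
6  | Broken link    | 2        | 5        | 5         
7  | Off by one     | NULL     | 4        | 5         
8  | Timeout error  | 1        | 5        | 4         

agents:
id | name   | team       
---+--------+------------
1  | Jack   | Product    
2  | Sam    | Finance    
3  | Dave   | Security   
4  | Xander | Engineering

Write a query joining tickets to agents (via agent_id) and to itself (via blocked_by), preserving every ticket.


Two LEFT JOINs from the same base table tickets: one to agents via agent_id, one to tickets itself via blocked_by. Both are LEFT so every ticket is preserved.
Match against agents:
  - ticket 1 (Null pointer): agent_id=2 -> matches Sam
  - ticket 2 (Memory leak): agent_id=4 -> matches Xander
  - ticket 3 (Export error): agent_id=1 -> matches Jack
  - ticket 4 (Bad redirect): agent_id=1 -> matches Jack
  - ticket 5 (Race condition): agent_id=3 -> matches Dave
  - ticket 6 (Broken link): agent_id=2 -> matches Sam
  - ticket 7 (Off by one): agent_id=NULL, no match -> kept with NULL
  - ticket 8 (Timeout error): agent_id=1 -> matches Jack
Match against tickets (self):
  - ticket 1 (Null pointer): blocked_by=NULL -> NULL
  - ticket 2 (Memory leak): blocked_by=1 -> Null pointer
  - ticket 3 (Export error): blocked_by=1 -> Null pointer
  - ticket 4 (Bad redirect): blocked_by=1 -> Null pointer
  - ticket 5 (Race condition): blocked_by=1 -> Null pointer
  - ticket 6 (Broken link): blocked_by=5 -> Race condition
  - ticket 7 (Off by one): blocked_by=5 -> Race condition
  - ticket 8 (Timeout error): blocked_by=4 -> Bad redirect

SQL:
SELECT a.title, b.name AS agent, c.title AS blocked_by
FROM tickets a
LEFT JOIN agents b ON a.agent_id = b.id
LEFT JOIN tickets c ON a.blocked_by = c.id

Result:
title          | agent  | blocked_by    
---------------+--------+---------------
Null pointer   | Sam    | NULL          
Memory leak    | Xander | Null pointer  
Export error   | Jack   | Null pointer  
Bad redirect   | Jack   | Null pointer  
Race condition | Dave   | Null pointer  
Broken link    | Sam    | Race condition
Off by one     | NULL   | Race condition
Timeout error  | Jack   | Bad redirect  


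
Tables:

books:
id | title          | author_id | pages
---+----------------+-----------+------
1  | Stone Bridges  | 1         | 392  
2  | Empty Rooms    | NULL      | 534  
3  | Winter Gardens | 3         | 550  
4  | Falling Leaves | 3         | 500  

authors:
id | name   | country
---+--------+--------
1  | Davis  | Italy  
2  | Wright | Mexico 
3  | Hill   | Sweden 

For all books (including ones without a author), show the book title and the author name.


LEFT JOIN keeps every row from books (the left table); where author_id has no match in authors, the author columns become NULL. Walk through each book:
  - book 1 (Stone Bridges): author_id=1 -> matches Davis
  - book 2 (Empty Rooms): author_id=NULL, no match -> kept with NULL
  - book 3 (Winter Gardens): author_id=3 -> matches Hill
  - book 4 (Falling Leaves): author_id=3 -> matches Hill
All 4 rows appear; 1 has NULL author.

SQL:
SELECT a.title, b.name AS author
FROM books a
LEFT JOIN authors b ON a.author_id = b.id

Result:
title          | author
---------------+-------
Stone Bridges  | Davis 
Empty Rooms    | NULL  
Winter Gardens | Hill  
Falling Leaves | Hill  


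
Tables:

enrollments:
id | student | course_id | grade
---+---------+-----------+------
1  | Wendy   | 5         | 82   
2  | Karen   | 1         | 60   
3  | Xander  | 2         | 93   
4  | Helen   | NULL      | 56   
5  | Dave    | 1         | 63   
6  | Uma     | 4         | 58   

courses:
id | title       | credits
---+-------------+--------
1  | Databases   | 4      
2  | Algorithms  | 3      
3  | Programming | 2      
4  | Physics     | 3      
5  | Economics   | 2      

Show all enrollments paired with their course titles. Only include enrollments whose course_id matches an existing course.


INNER JOIN keeps only enrollments rows whose course_id matches an id in courses. Walk through each enrollment:
  - enrollment 1 (Wendy): course_id=5 -> matches Economics
  - enrollment 2 (Karen): course_id=1 -> matches Databases
  - enrollment 3 (Xander): course_id=2 -> matches Algorithms
  - enrollment 4 (Helen): course_id=NULL, no match -> dropped
  - enrollment 5 (Dave): course_id=1 -> matches Databases
  - enrollment 6 (Uma): course_id=4 -> matches Physics
So 1 of 6 rows is dropped.

SQL:
SELECT a.student, b.title AS course
FROM enrollments a
INNER JOIN courses b ON a.course_id = b.id

Result:
student | course    
--------+-----------
Wendy   | Economics 
Karen   | Databases 
Xander  | Algorithms
Dave    | Databases 
Uma     | Physics   


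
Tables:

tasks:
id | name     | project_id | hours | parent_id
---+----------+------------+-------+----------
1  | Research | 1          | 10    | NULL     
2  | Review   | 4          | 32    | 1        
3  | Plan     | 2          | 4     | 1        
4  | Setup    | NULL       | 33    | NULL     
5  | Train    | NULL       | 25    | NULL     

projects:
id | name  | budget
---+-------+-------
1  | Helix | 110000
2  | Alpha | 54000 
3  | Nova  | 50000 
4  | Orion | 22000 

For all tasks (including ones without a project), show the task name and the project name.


LEFT JOIN keeps every row from tasks (the left table); where project_id has no match in projects, the project columns become NULL. Walk through each task:
  - task 1 (Research): project_id=1 -> matches Helix
  - task 2 (Review): project_id=4 -> matches Orion
  - task 3 (Plan): project_id=2 -> matches Alpha
  - task 4 (Setup): project_id=NULL, no match -> kept with NULL
  - task 5 (Train): project_id=NULL, no match -> kept with NULL
All 5 rows appear; 2 have NULL project.

SQL:
SELECT a.name, b.name AS project
FROM tasks a
LEFT JOIN projects b ON a.project_id = b.id

Result:
name     | project
---------+--------
Research | Helix  
Review   | Orion  
Plan     | Alpha  
Setup    | NULL   
Train    | NULL   


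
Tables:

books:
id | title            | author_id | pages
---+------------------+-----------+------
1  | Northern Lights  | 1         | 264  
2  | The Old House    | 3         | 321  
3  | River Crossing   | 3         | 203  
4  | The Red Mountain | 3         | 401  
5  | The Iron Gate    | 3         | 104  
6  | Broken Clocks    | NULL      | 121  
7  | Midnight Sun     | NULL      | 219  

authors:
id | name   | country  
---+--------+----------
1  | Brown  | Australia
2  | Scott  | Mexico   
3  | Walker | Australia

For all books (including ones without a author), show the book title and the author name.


LEFT JOIN keeps every row from books (the left table); where author_id has no match in authors, the author columns become NULL. Walk through each book:
  - book 1 (Northern Lights): author_id=1 -> matches Brown
  - book 2 (The Old House): author_id=3 -> matches Walker
  - book 3 (River Crossing): author_id=3 -> matches Walker
  - book 4 (The Red Mountain): author_id=3 -> matches Walker
  - book 5 (The Iron Gate): author_id=3 -> matches Walker
  - book 6 (Broken Clocks): author_id=NULL, no match -> kept with NULL
  - book 7 (Midnight Sun): author_id=NULL, no match -> kept with NULL
All 7 rows appear; 2 have NULL author.

SQL:
SELECT a.title, b.name AS author
FROM books a
LEFT JOIN authors b ON a.author_id = b.id

Result:
title            | author
-----------------+-------
Northern Lights  | Brown 
The Old House    | Walker
River Crossing   | Walker
The Red Mountain | Walker
The Iron Gate    | Walker
Broken Clocks    | NULL  
Midnight Sun     | NULL  


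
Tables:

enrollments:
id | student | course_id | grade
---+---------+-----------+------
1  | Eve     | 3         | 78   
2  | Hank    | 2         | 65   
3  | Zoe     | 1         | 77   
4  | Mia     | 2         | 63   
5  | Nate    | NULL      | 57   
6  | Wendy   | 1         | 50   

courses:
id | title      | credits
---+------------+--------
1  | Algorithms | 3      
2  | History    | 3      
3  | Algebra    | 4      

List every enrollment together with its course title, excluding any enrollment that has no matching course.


INNER JOIN keeps only enrollments rows whose course_id matches an id in courses. Walk through each enrollment:
  - enrollment 1 (Eve): course_id=3 -> matches Algebra
  - enrollment 2 (Hank): course_id=2 -> matches History
  - enrollment 3 (Zoe): course_id=1 -> matches Algorithms
  - enrollment 4 (Mia): course_id=2 -> matches History
  - enrollment 5 (Nate): course_id=NULL, no match -> dropped
  - enrollment 6 (Wendy): course_id=1 -> matches Algorithms
So 1 of 6 rows is dropped.

SQL:
SELECT a.student, b.title AS course
FROM enrollments a
INNER JOIN courses b ON a.course_id = b.id

Result:
student | course    
--------+-----------
Eve     | Algebra   
Hank    | History   
Zoe     | Algorithms
Mia     | History   
Wendy   | Algorithms
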